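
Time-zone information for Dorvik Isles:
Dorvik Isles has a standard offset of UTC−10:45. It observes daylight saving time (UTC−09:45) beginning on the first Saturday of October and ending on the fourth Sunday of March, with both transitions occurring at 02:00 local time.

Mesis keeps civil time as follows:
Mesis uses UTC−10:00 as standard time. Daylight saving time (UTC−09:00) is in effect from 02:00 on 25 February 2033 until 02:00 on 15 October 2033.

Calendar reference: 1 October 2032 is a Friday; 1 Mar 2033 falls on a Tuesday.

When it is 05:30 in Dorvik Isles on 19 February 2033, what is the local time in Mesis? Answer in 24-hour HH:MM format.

05:15

1 October 2032 is a Friday, so the first Saturday is October 2.
1 March 2033 is a Tuesday, so the first Sunday is March 6 and the fourth is March 27.
19 February 2033 lies within the daylight-saving period (2 October 2032 – 27 March 2033), so Dorvik Isles is on daylight time, UTC−09:45.
05:30 Dorvik Isles + 9h45m = 15:15 UTC.
At the standard offset (UTC−10:00), 15:15 UTC − 10h = 05:15 Mesis standard time.
The standard-time date in Mesis, 19 February 2033, is outside the daylight-saving period (25 February – 15 October), so Mesis is on standard time, UTC−10:00.
15:15 UTC − 10h = 05:15 Mesis.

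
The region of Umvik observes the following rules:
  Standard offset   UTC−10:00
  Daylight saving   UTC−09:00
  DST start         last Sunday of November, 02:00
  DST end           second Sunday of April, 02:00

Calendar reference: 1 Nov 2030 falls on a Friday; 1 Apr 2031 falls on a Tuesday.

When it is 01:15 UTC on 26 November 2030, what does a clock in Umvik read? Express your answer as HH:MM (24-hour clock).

16:15

1 November 2030 is a Friday, so Sundays fall on 3, 10, 17, 24; the last is November 24.
1 April 2031 is a Tuesday, so the first Sunday is April 6 and the second is April 13.
At the standard offset (UTC−10:00), 01:15 UTC − 10h = 15:15 Umvik standard time (rolling into the previous day, 25 November 2030).
Daylight saving runs 24 November 2030 – 13 April 2031; the standard-time date in Umvik, 25 November 2030, is inside that window, so Umvik is at UTC−09:00.
01:15 UTC − 9h = 16:15 local (rolling into the previous day, 25 November 2030).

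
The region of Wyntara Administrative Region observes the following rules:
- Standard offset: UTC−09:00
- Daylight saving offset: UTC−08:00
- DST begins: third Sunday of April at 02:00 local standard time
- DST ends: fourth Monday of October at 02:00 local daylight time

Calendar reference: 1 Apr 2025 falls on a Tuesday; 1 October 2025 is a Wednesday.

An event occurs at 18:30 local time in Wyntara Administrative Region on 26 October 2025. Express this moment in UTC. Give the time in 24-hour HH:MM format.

02:30

1 April 2025 is a Tuesday, so the first Sunday is April 6 and the third is April 20.
1 October 2025 is a Wednesday, so the first Monday is October 6 and the fourth is October 27.
26 October 2025 falls between 20 April and 27 October, so daylight saving is in effect and Wyntara Administrative Region is at UTC−08:00.
18:30 local + 8h = 02:30 UTC (rolling into the next day, 27 October 2025).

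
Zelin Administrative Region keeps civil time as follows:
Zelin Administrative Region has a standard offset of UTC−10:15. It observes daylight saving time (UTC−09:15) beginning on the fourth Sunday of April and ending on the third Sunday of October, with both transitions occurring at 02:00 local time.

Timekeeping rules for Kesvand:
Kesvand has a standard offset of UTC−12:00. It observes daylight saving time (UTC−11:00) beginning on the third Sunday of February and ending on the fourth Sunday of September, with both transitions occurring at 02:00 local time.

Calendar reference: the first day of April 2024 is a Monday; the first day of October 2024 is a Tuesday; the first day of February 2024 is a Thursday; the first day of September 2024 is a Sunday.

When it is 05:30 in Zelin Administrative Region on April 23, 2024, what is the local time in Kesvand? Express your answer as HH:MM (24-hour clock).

1 April 2024 is a Monday, so the first Sunday is April 7 and the fourth is April 28.
1 October 2024 is a Tuesday, so the first Sunday is October 6 and the third is October 20.
April 23, 2024 does not fall between 28 April and 20 October, so daylight saving is not in effect and Zelin Administrative Region is at UTC−10:15.
05:30 Zelin Administrative Region + 10h15m = 15:45 UTC.
1 February 2024 is a Thursday, so the first Sunday is February 4 and the third is February 18.
1 September 2024 is a Sunday, so the first Sunday is September 1 and the fourth is September 22.
At the standard offset (UTC−12:00), 15:45 UTC − 12h = 03:45 Kesvand standard time.
The standard-time date in Kesvand, April 23, 2024, lies within the daylight-saving period (18 February – 22 September), so Kesvand is on daylight time, UTC−11:00.
15:45 UTC − 11h = 04:45 Kesvand.

04:45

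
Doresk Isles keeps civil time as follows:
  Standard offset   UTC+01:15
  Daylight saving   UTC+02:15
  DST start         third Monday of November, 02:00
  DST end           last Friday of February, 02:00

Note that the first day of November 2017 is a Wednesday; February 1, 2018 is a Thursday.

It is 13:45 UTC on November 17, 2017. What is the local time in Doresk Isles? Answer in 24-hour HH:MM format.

15:00

1 November 2017 is a Wednesday, so the first Monday is November 6 and the third is November 20.
1 February 2018 is a Thursday, so Fridays fall on 2, 9, 16, 23; the last is February 23.
At the standard offset (UTC+01:15), 13:45 UTC + 1h15m = 15:00 Doresk Isles standard time.
Daylight saving runs 20 November 2017 – 23 February 2018; the standard-time date in Doresk Isles, November 17, 2017, is outside that window, so Doresk Isles is on standard time at UTC+01:15.
13:45 UTC + 1h15m = 15:00 local.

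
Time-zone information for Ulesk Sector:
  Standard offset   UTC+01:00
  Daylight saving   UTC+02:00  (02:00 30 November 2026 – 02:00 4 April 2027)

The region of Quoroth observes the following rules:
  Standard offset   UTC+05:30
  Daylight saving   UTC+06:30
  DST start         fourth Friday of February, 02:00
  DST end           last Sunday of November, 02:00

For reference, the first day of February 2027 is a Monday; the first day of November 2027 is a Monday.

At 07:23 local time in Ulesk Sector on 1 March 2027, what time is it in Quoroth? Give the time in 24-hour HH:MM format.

1 March 2027 lies within the daylight-saving period (30 November 2026 – 4 April 2027), so Ulesk Sector is on daylight time, UTC+02:00.
07:23 Ulesk Sector − 2h = 05:23 UTC.
1 February 2027 is a Monday, so the first Friday is February 5 and the fourth is February 26.
1 November 2027 is a Monday, so Sundays fall on 7, 14, 21, 28; the last is November 28.
At the standard offset (UTC+05:30), 05:23 UTC + 5h30m = 10:53 Quoroth standard time.
The standard-time date in Quoroth, 1 March 2027, falls between 26 February and 28 November, so daylight saving is in effect and Quoroth is at UTC+06:30.
05:23 UTC + 6h30m = 11:53 Quoroth.

11:53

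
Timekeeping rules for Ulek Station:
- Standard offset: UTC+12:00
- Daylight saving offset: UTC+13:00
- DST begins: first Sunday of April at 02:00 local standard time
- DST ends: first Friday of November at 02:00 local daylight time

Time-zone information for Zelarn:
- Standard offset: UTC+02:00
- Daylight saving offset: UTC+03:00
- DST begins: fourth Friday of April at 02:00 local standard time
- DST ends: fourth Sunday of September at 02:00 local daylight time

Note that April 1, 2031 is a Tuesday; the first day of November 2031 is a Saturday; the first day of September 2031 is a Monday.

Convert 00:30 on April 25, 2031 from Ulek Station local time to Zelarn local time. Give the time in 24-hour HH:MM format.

1 April 2031 is a Tuesday, so the first Sunday is April 6.
1 November 2031 is a Saturday, so the first Friday is November 7.
April 25, 2031 falls between 6 April and 7 November, so daylight saving is in effect and Ulek Station is at UTC+13:00.
00:30 Ulek Station − 13h = 11:30 UTC (rolling into the previous day, 24 April 2031).
1 April 2031 is a Tuesday, so the first Friday is April 4 and the fourth is April 25.
1 September 2031 is a Monday, so the first Sunday is September 7 and the fourth is September 28.
At the standard offset (UTC+02:00), 11:30 UTC + 2h = 13:30 Zelarn standard time.
Daylight saving runs 25 April – 28 September; the standard-time date in Zelarn, April 24, 2031, is outside that window, so Zelarn is on standard time at UTC+02:00.
11:30 UTC + 2h = 13:30 Zelarn.

13:30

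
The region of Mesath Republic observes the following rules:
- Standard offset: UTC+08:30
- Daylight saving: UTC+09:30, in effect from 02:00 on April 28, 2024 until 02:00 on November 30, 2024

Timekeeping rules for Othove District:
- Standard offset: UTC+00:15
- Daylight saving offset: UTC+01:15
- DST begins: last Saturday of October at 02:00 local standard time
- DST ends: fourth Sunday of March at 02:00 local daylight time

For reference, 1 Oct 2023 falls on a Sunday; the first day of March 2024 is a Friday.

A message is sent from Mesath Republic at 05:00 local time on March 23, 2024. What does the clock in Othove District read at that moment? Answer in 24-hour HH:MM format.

March 23, 2024 does not fall between 28 April and 30 November, so daylight saving is not in effect and Mesath Republic is at UTC+08:30.
05:00 Mesath Republic − 8h30m = 20:30 UTC (rolling into the previous day, 22 March 2024).
1 October 2023 is a Sunday, so Saturdays fall on 7, 14, 21, 28; the last is October 28.
1 March 2024 is a Friday, so the first Sunday is March 3 and the fourth is March 24.
At the standard offset (UTC+00:15), 20:30 UTC + 0h15m = 20:45 Othove District standard time.
The standard-time date in Othove District, March 22, 2024, lies within the daylight-saving period (28 October 2023 – 24 March 2024), so Othove District is on daylight time, UTC+01:15.
20:30 UTC + 1h15m = 21:45 Othove District.

21:45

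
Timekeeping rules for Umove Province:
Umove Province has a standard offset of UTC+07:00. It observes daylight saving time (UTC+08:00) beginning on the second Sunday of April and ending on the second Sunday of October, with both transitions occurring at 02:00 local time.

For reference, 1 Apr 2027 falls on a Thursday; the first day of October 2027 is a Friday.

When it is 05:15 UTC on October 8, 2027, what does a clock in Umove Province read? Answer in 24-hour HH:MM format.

1 April 2027 is a Thursday, so the first Sunday is April 4 and the second is April 11.
1 October 2027 is a Friday, so the first Sunday is October 3 and the second is October 10.
At the standard offset (UTC+07:00), 05:15 UTC + 7h = 12:15 Umove Province standard time.
The standard-time date in Umove Province, October 8, 2027, lies within the daylight-saving period (11 April – 10 October), so Umove Province is on daylight time, UTC+08:00.
05:15 UTC + 8h = 13:15 local.

13:15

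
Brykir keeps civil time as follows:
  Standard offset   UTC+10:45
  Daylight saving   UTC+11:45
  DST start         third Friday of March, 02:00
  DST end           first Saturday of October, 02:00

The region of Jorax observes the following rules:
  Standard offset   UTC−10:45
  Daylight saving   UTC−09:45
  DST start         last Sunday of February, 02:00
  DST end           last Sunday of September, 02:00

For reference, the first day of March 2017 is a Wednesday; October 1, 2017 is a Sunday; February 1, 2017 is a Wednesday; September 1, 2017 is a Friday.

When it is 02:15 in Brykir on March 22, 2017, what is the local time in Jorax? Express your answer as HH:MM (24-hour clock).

1 March 2017 is a Wednesday, so the first Friday is March 3 and the third is March 17.
1 October 2017 is a Sunday, so the first Saturday is October 7.
March 22, 2017 lies within the daylight-saving period (17 March – 7 October), so Brykir is on daylight time, UTC+11:45.
02:15 Brykir − 11h45m = 14:30 UTC (rolling into the previous day, 21 March 2017).
1 February 2017 is a Wednesday, so Sundays fall on 5, 12, 19, 26; the last is February 26.
1 September 2017 is a Friday, so Sundays fall on 3, 10, 17, 24; the last is September 24.
At the standard offset (UTC−10:45), 14:30 UTC − 10h45m = 03:45 Jorax standard time.
The standard-time date in Jorax, March 21, 2017, falls between 26 February and 24 September, so daylight saving is in effect and Jorax is at UTC−09:45.
14:30 UTC − 9h45m = 04:45 Jorax.

04:45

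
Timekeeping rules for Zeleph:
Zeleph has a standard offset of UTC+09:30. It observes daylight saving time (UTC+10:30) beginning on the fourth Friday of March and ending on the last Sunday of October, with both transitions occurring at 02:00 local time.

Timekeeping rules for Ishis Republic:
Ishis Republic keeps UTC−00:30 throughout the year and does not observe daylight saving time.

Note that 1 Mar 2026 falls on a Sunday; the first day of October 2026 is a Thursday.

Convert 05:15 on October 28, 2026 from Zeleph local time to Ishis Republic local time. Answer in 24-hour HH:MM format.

19:15

1 March 2026 is a Sunday, so the first Friday is March 6 and the fourth is March 27.
1 October 2026 is a Thursday, so Sundays fall on 4, 11, 18, 25; the last is October 25.
October 28, 2026 is outside the daylight-saving period (27 March – 25 October), so Zeleph is on standard time, UTC+09:30.
05:15 Zeleph − 9h30m = 19:45 UTC (rolling into the previous day, 27 October 2026).
Ishis Republic stays on UTC−00:30 all year.
19:45 UTC − 0h30m = 19:15 Ishis Republic.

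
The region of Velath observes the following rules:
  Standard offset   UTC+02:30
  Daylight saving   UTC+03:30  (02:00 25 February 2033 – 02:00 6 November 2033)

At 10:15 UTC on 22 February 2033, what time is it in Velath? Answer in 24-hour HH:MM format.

12:45

At the standard offset (UTC+02:30), 10:15 UTC + 2h30m = 12:45 Velath standard time.
The standard-time date in Velath, 22 February 2033, does not fall between 25 February and 6 November, so daylight saving is not in effect and Velath is at UTC+02:30.
10:15 UTC + 2h30m = 12:45 local.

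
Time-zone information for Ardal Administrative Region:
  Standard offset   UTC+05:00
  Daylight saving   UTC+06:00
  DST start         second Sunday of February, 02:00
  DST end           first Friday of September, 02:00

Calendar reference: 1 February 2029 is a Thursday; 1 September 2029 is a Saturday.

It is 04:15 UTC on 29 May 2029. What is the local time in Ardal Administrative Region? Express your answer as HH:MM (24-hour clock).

10:15

1 February 2029 is a Thursday, so the first Sunday is February 4 and the second is February 11.
1 September 2029 is a Saturday, so the first Friday is September 7.
At the standard offset (UTC+05:00), 04:15 UTC + 5h = 09:15 Ardal Administrative Region standard time.
The standard-time date in Ardal Administrative Region, 29 May 2029, lies within the daylight-saving period (11 February – 7 September), so Ardal Administrative Region is on daylight time, UTC+06:00.
04:15 UTC + 6h = 10:15 local.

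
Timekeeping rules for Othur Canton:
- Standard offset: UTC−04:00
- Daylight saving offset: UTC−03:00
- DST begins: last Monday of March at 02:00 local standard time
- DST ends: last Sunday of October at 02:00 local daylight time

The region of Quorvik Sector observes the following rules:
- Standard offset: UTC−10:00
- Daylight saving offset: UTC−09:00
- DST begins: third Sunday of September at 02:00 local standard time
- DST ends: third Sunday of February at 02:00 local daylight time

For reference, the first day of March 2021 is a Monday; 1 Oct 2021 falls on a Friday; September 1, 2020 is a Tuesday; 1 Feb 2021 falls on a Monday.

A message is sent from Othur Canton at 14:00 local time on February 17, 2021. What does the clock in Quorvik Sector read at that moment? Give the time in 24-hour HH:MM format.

09:00

1 March 2021 is a Monday, so Mondays fall on 1, 8, 15, 22, 29; the last is March 29.
1 October 2021 is a Friday, so Sundays fall on 3, 10, 17, 24, 31; the last is October 31.
February 17, 2021 does not fall between 29 March and 31 October, so daylight saving is not in effect and Othur Canton is at UTC−04:00.
14:00 Othur Canton + 4h = 18:00 UTC.
1 September 2020 is a Tuesday, so the first Sunday is September 6 and the third is September 20.
1 February 2021 is a Monday, so the first Sunday is February 7 and the third is February 21.
At the standard offset (UTC−10:00), 18:00 UTC − 10h = 08:00 Quorvik Sector standard time.
The standard-time date in Quorvik Sector, February 17, 2021, falls between 20 September 2020 and 21 February 2021, so daylight saving is in effect and Quorvik Sector is at UTC−09:00.
18:00 UTC − 9h = 09:00 Quorvik Sector.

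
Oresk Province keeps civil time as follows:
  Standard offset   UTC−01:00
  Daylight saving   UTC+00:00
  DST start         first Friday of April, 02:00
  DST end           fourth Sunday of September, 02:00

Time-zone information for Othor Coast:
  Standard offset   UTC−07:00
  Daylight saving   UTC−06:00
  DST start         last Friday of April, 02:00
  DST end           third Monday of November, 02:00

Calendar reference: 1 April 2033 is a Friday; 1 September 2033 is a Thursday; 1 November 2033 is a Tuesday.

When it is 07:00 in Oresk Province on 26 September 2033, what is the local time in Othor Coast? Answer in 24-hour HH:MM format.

1 April 2033 is a Friday, so the first Friday is April 1.
1 September 2033 is a Thursday, so the first Sunday is September 4 and the fourth is September 25.
Daylight saving runs 1 April – 25 September; 26 September 2033 is outside that window, so Oresk Province is on standard time at UTC−01:00.
07:00 Oresk Province + 1h = 08:00 UTC.
1 April 2033 is a Friday, so Fridays fall on 1, 8, 15, 22, 29; the last is April 29.
1 November 2033 is a Tuesday, so the first Monday is November 7 and the third is November 21.
At the standard offset (UTC−07:00), 08:00 UTC − 7h = 01:00 Othor Coast standard time.
The standard-time date in Othor Coast, 26 September 2033, falls between 29 April and 21 November, so daylight saving is in effect and Othor Coast is at UTC−06:00.
08:00 UTC − 6h = 02:00 Othor Coast.

02:00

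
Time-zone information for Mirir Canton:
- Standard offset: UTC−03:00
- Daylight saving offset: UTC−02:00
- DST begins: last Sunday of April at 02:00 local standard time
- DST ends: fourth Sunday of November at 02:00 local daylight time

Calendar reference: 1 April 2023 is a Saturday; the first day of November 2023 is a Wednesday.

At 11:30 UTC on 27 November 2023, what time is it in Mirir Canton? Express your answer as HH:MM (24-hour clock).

1 April 2023 is a Saturday, so Sundays fall on 2, 9, 16, 23, 30; the last is April 30.
1 November 2023 is a Wednesday, so the first Sunday is November 5 and the fourth is November 26.
At the standard offset (UTC−03:00), 11:30 UTC − 3h = 08:30 Mirir Canton standard time.
The standard-time date in Mirir Canton, 27 November 2023, does not fall between 30 April and 26 November, so daylight saving is not in effect and Mirir Canton is at UTC−03:00.
11:30 UTC − 3h = 08:30 local.

08:30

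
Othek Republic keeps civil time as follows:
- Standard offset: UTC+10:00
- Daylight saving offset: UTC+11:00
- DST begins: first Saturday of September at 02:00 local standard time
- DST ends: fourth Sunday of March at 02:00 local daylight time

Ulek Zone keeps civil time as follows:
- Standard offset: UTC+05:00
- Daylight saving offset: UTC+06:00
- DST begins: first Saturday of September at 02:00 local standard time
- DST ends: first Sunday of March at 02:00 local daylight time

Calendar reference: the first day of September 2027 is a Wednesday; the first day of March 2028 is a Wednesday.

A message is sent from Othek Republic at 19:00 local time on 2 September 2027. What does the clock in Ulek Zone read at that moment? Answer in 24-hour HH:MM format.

14:00

1 September 2027 is a Wednesday, so the first Saturday is September 4.
1 March 2028 is a Wednesday, so the first Sunday is March 5 and the fourth is March 26.
2 September 2027 does not fall between 4 September 2027 and 26 March 2028, so daylight saving is not in effect and Othek Republic is at UTC+10:00.
19:00 Othek Republic − 10h = 09:00 UTC.
1 September 2027 is a Wednesday, so the first Saturday is September 4.
1 March 2028 is a Wednesday, so the first Sunday is March 5.
At the standard offset (UTC+05:00), 09:00 UTC + 5h = 14:00 Ulek Zone standard time.
Daylight saving runs 4 September 2027 – 5 March 2028; the standard-time date in Ulek Zone, 2 September 2027, is outside that window, so Ulek Zone is on standard time at UTC+05:00.
09:00 UTC + 5h = 14:00 Ulek Zone.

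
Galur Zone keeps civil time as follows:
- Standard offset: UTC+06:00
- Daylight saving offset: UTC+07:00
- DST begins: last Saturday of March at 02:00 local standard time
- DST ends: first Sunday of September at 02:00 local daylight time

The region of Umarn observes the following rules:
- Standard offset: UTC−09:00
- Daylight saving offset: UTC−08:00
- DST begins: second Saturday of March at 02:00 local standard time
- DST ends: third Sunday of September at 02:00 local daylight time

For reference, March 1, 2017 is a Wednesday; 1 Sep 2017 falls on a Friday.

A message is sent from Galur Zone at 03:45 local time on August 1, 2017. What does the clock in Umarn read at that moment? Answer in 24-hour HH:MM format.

1 March 2017 is a Wednesday, so Saturdays fall on 4, 11, 18, 25; the last is March 25.
1 September 2017 is a Friday, so the first Sunday is September 3.
Daylight saving runs 25 March – 3 September; August 1, 2017 is inside that window, so Galur Zone is at UTC+07:00.
03:45 Galur Zone − 7h = 20:45 UTC (rolling into the previous day, 31 July 2017).
1 March 2017 is a Wednesday, so the first Saturday is March 4 and the second is March 11.
1 September 2017 is a Friday, so the first Sunday is September 3 and the third is September 17.
At the standard offset (UTC−09:00), 20:45 UTC − 9h = 11:45 Umarn standard time.
The standard-time date in Umarn, July 31, 2017, falls between 11 March and 17 September, so daylight saving is in effect and Umarn is at UTC−08:00.
20:45 UTC − 8h = 12:45 Umarn.

12:45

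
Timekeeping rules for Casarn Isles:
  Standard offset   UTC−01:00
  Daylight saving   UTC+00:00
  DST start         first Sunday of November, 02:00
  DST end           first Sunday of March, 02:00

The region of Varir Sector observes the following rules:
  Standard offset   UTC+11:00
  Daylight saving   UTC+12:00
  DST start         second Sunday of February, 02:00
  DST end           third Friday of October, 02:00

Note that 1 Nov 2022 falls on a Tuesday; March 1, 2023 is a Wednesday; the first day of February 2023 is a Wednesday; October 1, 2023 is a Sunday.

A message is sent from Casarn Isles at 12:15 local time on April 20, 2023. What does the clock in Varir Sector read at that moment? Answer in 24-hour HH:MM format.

1 November 2022 is a Tuesday, so the first Sunday is November 6.
1 March 2023 is a Wednesday, so the first Sunday is March 5.
April 20, 2023 is outside the daylight-saving period (6 November 2022 – 5 March 2023), so Casarn Isles is on standard time, UTC−01:00.
12:15 Casarn Isles + 1h = 13:15 UTC.
1 February 2023 is a Wednesday, so the first Sunday is February 5 and the second is February 12.
1 October 2023 is a Sunday, so the first Friday is October 6 and the third is October 20.
At the standard offset (UTC+11:00), 13:15 UTC + 11h = 00:15 Varir Sector standard time (rolling into the next day, 21 April 2023).
Daylight saving runs 12 February – 20 October; the standard-time date in Varir Sector, April 21, 2023, is inside that window, so Varir Sector is at UTC+12:00.
13:15 UTC + 12h = 01:15 Varir Sector (rolling into the next day, 21 April 2023).

01:15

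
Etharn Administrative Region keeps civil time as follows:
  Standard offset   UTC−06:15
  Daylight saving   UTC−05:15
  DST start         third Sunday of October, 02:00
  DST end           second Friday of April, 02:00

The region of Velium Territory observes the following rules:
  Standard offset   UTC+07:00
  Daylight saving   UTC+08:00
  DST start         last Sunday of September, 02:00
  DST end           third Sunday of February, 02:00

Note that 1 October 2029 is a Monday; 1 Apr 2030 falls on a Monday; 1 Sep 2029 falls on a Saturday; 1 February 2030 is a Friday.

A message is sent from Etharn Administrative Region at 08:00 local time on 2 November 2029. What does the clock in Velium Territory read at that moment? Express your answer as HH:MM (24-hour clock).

1 October 2029 is a Monday, so the first Sunday is October 7 and the third is October 21.
1 April 2030 is a Monday, so the first Friday is April 5 and the second is April 12.
2 November 2029 falls between 21 October 2029 and 12 April 2030, so daylight saving is in effect and Etharn Administrative Region is at UTC−05:15.
08:00 Etharn Administrative Region + 5h15m = 13:15 UTC.
1 September 2029 is a Saturday, so Sundays fall on 2, 9, 16, 23, 30; the last is September 30.
1 February 2030 is a Friday, so the first Sunday is February 3 and the third is February 17.
At the standard offset (UTC+07:00), 13:15 UTC + 7h = 20:15 Velium Territory standard time.
The standard-time date in Velium Territory, 2 November 2029, falls between 30 September 2029 and 17 February 2030, so daylight saving is in effect and Velium Territory is at UTC+08:00.
13:15 UTC + 8h = 21:15 Velium Territory.

21:15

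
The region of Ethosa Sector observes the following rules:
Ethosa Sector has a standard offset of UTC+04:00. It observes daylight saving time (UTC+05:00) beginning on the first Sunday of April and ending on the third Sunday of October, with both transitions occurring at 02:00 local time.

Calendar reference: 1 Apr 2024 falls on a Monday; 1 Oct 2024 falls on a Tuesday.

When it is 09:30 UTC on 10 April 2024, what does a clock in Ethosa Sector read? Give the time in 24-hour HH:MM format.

14:30

1 April 2024 is a Monday, so the first Sunday is April 7.
1 October 2024 is a Tuesday, so the first Sunday is October 6 and the third is October 20.
At the standard offset (UTC+04:00), 09:30 UTC + 4h = 13:30 Ethosa Sector standard time.
The standard-time date in Ethosa Sector, 10 April 2024, falls between 7 April and 20 October, so daylight saving is in effect and Ethosa Sector is at UTC+05:00.
09:30 UTC + 5h = 14:30 local.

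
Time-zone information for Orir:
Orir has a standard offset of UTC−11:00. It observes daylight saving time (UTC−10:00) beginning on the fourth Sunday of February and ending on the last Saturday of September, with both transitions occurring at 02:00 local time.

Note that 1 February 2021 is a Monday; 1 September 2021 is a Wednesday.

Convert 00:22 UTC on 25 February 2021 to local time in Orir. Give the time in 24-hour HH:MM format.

1 February 2021 is a Monday, so the first Sunday is February 7 and the fourth is February 28.
1 September 2021 is a Wednesday, so Saturdays fall on 4, 11, 18, 25; the last is September 25.
At the standard offset (UTC−11:00), 00:22 UTC − 11h = 13:22 Orir standard time (rolling into the previous day, 24 February 2021).
The standard-time date in Orir, 24 February 2021, does not fall between 28 February and 25 September, so daylight saving is not in effect and Orir is at UTC−11:00.
00:22 UTC − 11h = 13:22 local (rolling into the previous day, 24 February 2021).

13:22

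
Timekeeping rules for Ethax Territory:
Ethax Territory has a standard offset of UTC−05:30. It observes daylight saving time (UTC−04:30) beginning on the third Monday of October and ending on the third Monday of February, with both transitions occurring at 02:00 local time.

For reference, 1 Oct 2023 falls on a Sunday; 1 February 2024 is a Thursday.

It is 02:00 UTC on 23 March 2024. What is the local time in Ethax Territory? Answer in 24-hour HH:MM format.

20:30

1 October 2023 is a Sunday, so the first Monday is October 2 and the third is October 16.
1 February 2024 is a Thursday, so the first Monday is February 5 and the third is February 19.
At the standard offset (UTC−05:30), 02:00 UTC − 5h30m = 20:30 Ethax Territory standard time (rolling into the previous day, 22 March 2024).
The standard-time date in Ethax Territory, 22 March 2024, does not fall between 16 October 2023 and 19 February 2024, so daylight saving is not in effect and Ethax Territory is at UTC−05:30.
02:00 UTC − 5h30m = 20:30 local (rolling into the previous day, 22 March 2024).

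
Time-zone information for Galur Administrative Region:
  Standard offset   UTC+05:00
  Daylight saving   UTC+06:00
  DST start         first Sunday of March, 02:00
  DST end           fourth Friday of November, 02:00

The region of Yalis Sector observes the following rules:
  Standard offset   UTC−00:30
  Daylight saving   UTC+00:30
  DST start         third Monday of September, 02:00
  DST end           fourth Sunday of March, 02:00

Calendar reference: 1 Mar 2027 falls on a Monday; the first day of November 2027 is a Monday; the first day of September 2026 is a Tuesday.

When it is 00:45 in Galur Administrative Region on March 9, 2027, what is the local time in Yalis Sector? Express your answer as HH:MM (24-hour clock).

1 March 2027 is a Monday, so the first Sunday is March 7.
1 November 2027 is a Monday, so the first Friday is November 5 and the fourth is November 26.
March 9, 2027 falls between 7 March and 26 November, so daylight saving is in effect and Galur Administrative Region is at UTC+06:00.
00:45 Galur Administrative Region − 6h = 18:45 UTC (rolling into the previous day, 8 March 2027).
1 September 2026 is a Tuesday, so the first Monday is September 7 and the third is September 21.
1 March 2027 is a Monday, so the first Sunday is March 7 and the fourth is March 28.
At the standard offset (UTC−00:30), 18:45 UTC − 0h30m = 18:15 Yalis Sector standard time.
The standard-time date in Yalis Sector, March 8, 2027, falls between 21 September 2026 and 28 March 2027, so daylight saving is in effect and Yalis Sector is at UTC+00:30.
18:45 UTC + 0h30m = 19:15 Yalis Sector.

19:15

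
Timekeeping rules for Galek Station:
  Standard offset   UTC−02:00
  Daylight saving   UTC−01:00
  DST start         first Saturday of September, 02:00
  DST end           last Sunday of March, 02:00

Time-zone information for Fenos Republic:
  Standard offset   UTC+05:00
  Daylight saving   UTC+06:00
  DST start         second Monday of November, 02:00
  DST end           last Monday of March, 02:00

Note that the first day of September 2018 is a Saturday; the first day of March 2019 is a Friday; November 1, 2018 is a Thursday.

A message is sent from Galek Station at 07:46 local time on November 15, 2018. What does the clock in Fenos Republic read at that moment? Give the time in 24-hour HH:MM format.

1 September 2018 is a Saturday, so the first Saturday is September 1.
1 March 2019 is a Friday, so Sundays fall on 3, 10, 17, 24, 31; the last is March 31.
November 15, 2018 falls between 1 September 2018 and 31 March 2019, so daylight saving is in effect and Galek Station is at UTC−01:00.
07:46 Galek Station + 1h = 08:46 UTC.
1 November 2018 is a Thursday, so the first Monday is November 5 and the second is November 12.
1 March 2019 is a Friday, so Mondays fall on 4, 11, 18, 25; the last is March 25.
At the standard offset (UTC+05:00), 08:46 UTC + 5h = 13:46 Fenos Republic standard time.
Daylight saving runs 12 November 2018 – 25 March 2019; the standard-time date in Fenos Republic, November 15, 2018, is inside that window, so Fenos Republic is at UTC+06:00.
08:46 UTC + 6h = 14:46 Fenos Republic.

14:46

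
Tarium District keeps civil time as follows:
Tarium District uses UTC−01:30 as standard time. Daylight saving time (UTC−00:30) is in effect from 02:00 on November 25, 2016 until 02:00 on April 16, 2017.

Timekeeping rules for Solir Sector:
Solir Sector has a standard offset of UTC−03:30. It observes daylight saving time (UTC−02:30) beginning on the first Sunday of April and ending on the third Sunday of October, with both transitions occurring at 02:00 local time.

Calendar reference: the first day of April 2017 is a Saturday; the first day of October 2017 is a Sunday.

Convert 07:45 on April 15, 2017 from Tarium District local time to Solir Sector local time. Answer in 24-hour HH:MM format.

05:45

Daylight saving runs 25 November 2016 – 16 April 2017; April 15, 2017 is inside that window, so Tarium District is at UTC−00:30.
07:45 Tarium District + 0h30m = 08:15 UTC.
1 April 2017 is a Saturday, so the first Sunday is April 2.
1 October 2017 is a Sunday, so the first Sunday is October 1 and the third is October 15.
At the standard offset (UTC−03:30), 08:15 UTC − 3h30m = 04:45 Solir Sector standard time.
Daylight saving runs 2 April – 15 October; the standard-time date in Solir Sector, April 15, 2017, is inside that window, so Solir Sector is at UTC−02:30.
08:15 UTC − 2h30m = 05:45 Solir Sector.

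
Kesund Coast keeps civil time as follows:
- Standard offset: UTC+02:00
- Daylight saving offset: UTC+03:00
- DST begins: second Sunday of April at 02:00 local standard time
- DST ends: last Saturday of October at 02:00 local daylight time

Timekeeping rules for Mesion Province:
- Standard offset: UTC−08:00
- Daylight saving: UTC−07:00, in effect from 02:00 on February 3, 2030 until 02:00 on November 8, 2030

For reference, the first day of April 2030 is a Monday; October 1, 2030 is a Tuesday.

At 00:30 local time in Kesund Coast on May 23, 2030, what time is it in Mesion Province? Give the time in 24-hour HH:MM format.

1 April 2030 is a Monday, so the first Sunday is April 7 and the second is April 14.
1 October 2030 is a Tuesday, so Saturdays fall on 5, 12, 19, 26; the last is October 26.
May 23, 2030 falls between 14 April and 26 October, so daylight saving is in effect and Kesund Coast is at UTC+03:00.
00:30 Kesund Coast − 3h = 21:30 UTC (rolling into the previous day, 22 May 2030).
At the standard offset (UTC−08:00), 21:30 UTC − 8h = 13:30 Mesion Province standard time.
Daylight saving runs 3 February – 8 November; the standard-time date in Mesion Province, May 22, 2030, is inside that window, so Mesion Province is at UTC−07:00.
21:30 UTC − 7h = 14:30 Mesion Province.

14:30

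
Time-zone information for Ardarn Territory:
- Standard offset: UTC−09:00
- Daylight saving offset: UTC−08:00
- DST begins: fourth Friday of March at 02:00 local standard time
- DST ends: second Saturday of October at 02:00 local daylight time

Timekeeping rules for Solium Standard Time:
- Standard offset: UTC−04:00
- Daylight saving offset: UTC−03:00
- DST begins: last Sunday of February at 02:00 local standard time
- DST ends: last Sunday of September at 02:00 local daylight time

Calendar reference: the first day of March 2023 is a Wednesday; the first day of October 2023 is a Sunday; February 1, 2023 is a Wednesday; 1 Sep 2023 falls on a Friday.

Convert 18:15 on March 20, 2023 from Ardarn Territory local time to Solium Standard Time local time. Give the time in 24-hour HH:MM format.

00:15

1 March 2023 is a Wednesday, so the first Friday is March 3 and the fourth is March 24.
1 October 2023 is a Sunday, so the first Saturday is October 7 and the second is October 14.
Daylight saving runs 24 March – 14 October; March 20, 2023 is outside that window, so Ardarn Territory is on standard time at UTC−09:00.
18:15 Ardarn Territory + 9h = 03:15 UTC (rolling into the next day, 21 March 2023).
1 February 2023 is a Wednesday, so Sundays fall on 5, 12, 19, 26; the last is February 26.
1 September 2023 is a Friday, so Sundays fall on 3, 10, 17, 24; the last is September 24.
At the standard offset (UTC−04:00), 03:15 UTC − 4h = 23:15 Solium Standard Time standard time (rolling into the previous day, 20 March 2023).
The standard-time date in Solium Standard Time, March 20, 2023, lies within the daylight-saving period (26 February – 24 September), so Solium Standard Time is on daylight time, UTC−03:00.
03:15 UTC − 3h = 00:15 Solium Standard Time.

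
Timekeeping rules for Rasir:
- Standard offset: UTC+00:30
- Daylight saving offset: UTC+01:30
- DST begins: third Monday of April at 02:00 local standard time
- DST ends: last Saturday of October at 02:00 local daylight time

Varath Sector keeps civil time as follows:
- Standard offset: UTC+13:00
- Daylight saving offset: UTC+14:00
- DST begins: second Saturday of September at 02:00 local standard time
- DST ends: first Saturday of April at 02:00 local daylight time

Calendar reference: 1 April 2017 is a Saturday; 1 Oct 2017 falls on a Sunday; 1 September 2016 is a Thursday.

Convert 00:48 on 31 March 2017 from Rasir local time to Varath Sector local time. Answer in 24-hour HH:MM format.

1 April 2017 is a Saturday, so the first Monday is April 3 and the third is April 17.
1 October 2017 is a Sunday, so Saturdays fall on 7, 14, 21, 28; the last is October 28.
Daylight saving runs 17 April – 28 October; 31 March 2017 is outside that window, so Rasir is on standard time at UTC+00:30.
00:48 Rasir − 0h30m = 00:18 UTC.
1 September 2016 is a Thursday, so the first Saturday is September 3 and the second is September 10.
1 April 2017 is a Saturday, so the first Saturday is April 1.
At the standard offset (UTC+13:00), 00:18 UTC + 13h = 13:18 Varath Sector standard time.
The standard-time date in Varath Sector, 31 March 2017, lies within the daylight-saving period (10 September 2016 – 1 April 2017), so Varath Sector is on daylight time, UTC+14:00.
00:18 UTC + 14h = 14:18 Varath Sector.

14:18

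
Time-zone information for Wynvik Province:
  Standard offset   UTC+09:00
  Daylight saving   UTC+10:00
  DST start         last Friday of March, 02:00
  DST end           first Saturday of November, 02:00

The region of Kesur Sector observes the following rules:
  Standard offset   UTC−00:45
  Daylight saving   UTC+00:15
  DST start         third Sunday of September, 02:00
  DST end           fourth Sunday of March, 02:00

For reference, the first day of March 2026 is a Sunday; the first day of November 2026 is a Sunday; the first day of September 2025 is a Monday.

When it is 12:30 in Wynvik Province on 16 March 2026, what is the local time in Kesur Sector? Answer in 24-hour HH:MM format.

03:45

1 March 2026 is a Sunday, so Fridays fall on 6, 13, 20, 27; the last is March 27.
1 November 2026 is a Sunday, so the first Saturday is November 7.
Daylight saving runs 27 March – 7 November; 16 March 2026 is outside that window, so Wynvik Province is on standard time at UTC+09:00.
12:30 Wynvik Province − 9h = 03:30 UTC.
1 September 2025 is a Monday, so the first Sunday is September 7 and the third is September 21.
1 March 2026 is a Sunday, so the first Sunday is March 1 and the fourth is March 22.
At the standard offset (UTC−00:45), 03:30 UTC − 0h45m = 02:45 Kesur Sector standard time.
Daylight saving runs 21 September 2025 – 22 March 2026; the standard-time date in Kesur Sector, 16 March 2026, is inside that window, so Kesur Sector is at UTC+00:15.
03:30 UTC + 0h15m = 03:45 Kesur Sector.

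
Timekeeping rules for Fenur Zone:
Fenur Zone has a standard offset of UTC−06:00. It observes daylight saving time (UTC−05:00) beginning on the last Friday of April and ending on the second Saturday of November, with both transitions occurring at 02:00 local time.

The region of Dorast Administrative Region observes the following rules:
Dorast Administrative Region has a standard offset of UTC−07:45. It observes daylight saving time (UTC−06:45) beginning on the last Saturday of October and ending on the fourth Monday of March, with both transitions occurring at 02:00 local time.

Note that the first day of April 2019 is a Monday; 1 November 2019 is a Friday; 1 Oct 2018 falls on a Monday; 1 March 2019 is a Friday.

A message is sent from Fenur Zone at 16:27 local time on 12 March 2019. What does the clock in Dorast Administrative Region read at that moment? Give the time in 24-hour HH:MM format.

15:42

1 April 2019 is a Monday, so Fridays fall on 5, 12, 19, 26; the last is April 26.
1 November 2019 is a Friday, so the first Saturday is November 2 and the second is November 9.
12 March 2019 does not fall between 26 April and 9 November, so daylight saving is not in effect and Fenur Zone is at UTC−06:00.
16:27 Fenur Zone + 6h = 22:27 UTC.
1 October 2018 is a Monday, so Saturdays fall on 6, 13, 20, 27; the last is October 27.
1 March 2019 is a Friday, so the first Monday is March 4 and the fourth is March 25.
At the standard offset (UTC−07:45), 22:27 UTC − 7h45m = 14:42 Dorast Administrative Region standard time.
The standard-time date in Dorast Administrative Region, 12 March 2019, lies within the daylight-saving period (27 October 2018 – 25 March 2019), so Dorast Administrative Region is on daylight time, UTC−06:45.
22:27 UTC − 6h45m = 15:42 Dorast Administrative Region.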